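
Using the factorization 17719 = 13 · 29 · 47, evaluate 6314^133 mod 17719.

Mod 13: 6314 ≡ 9; by Fermat, exponent reduces to 133 mod 12 = 1; 9^1 ≡ 9 (mod 13).
Mod 29: 6314 ≡ 21; by Fermat, exponent reduces to 133 mod 28 = 21; 21^21 ≡ 17 (mod 29).
Mod 47: 6314 ≡ 16; by Fermat, exponent reduces to 133 mod 46 = 41; 16^41 ≡ 8 (mod 47).
Combine by CRT: x ≡ 9 (mod 13), x ≡ 17 (mod 29), x ≡ 8 (mod 47) ⇒ x ≡ 2076 (mod 17719).

2076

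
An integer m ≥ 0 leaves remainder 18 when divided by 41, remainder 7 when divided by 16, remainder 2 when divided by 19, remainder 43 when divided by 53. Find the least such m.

The moduli are pairwise coprime; N = 41·16·19·53 = 660592.
N/41 = 16112; 16112 ≡ 40 (mod 41); 40·40 ≡ 1, so inverse 40.
N/16 = 41287; 41287 ≡ 7 (mod 16); 7·7 ≡ 1, so inverse 7.
N/19 = 34768; 34768 ≡ 17 (mod 19); 17·9 ≡ 1, so inverse 9.
N/53 = 12464; 12464 ≡ 9 (mod 53); 9·6 ≡ 1, so inverse 6.
m ≡ 18·16112·40 + 7·41287·7 + 2·34768·9 + 43·12464·6 = 17465239.
17465239 mod 660592 = 289847.

289847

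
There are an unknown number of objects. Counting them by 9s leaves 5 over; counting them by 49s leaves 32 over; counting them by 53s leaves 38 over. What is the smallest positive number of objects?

19436

From N ≡ 5 (mod 9) write N = 5 + 9t. Substituting into N ≡ 32 (mod 49) gives 9t ≡ 27 (mod 49), and since 9⁻¹ ≡ 11 (mod 49), t ≡ 3. Hence N ≡ 5 + 9·3 = 32 (mod 441).
From N ≡ 32 (mod 441) write N = 32 + 441t. Substituting into N ≡ 38 (mod 53) gives 441t ≡ 6 (mod 53), and since 17⁻¹ ≡ 25 (mod 53), t ≡ 44. Hence N ≡ 32 + 441·44 = 19436 (mod 23373).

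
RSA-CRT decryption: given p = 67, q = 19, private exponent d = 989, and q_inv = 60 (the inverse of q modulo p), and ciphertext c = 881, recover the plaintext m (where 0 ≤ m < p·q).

315

d_p = d mod (p−1) = 989 mod 66 = 65; d_q = d mod (q−1) = 17.
m₁ = c^(d_p) mod p: c ≡ 10 (mod 67), and 10^65 mod 67 = 47.
m₂ = c^(d_q) mod q: c ≡ 7 (mod 19), and 7^17 mod 19 = 11.
h = q_inv·(m₁ − m₂) mod p = 60·(47 − 11) mod 67 = 16.
m = m₂ + h·q = 11 + 16·19 = 315.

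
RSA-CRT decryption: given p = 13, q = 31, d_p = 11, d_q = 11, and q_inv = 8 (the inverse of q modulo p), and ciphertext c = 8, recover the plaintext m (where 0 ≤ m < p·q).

70

m₁ = c^(d_p) mod p: c ≡ 8 (mod 13), and 8^11 mod 13 = 5.
m₂ = c^(d_q) mod q: c ≡ 8 (mod 31), and 8^11 mod 31 = 8.
h = q_inv·(m₁ − m₂) mod p = 8·(5 − 8) mod 13 = 2.
m = m₂ + h·q = 8 + 2·31 = 70.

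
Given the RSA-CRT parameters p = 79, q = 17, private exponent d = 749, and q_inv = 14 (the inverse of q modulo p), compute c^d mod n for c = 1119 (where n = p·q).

d_p = d mod (p−1) = 749 mod 78 = 47; d_q = d mod (q−1) = 13.
m₁ = c^(d_p) mod p: c ≡ 13 (mod 79), and 13^47 mod 79 = 26.
m₂ = c^(d_q) mod q: c ≡ 14 (mod 17), and 14^13 mod 17 = 5.
h = q_inv·(m₁ − m₂) mod p = 14·(26 − 5) mod 79 = 57.
m = m₂ + h·q = 5 + 57·17 = 974.

974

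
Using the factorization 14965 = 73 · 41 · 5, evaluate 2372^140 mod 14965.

12791

Mod 73: 2372 ≡ 36; by Fermat, exponent reduces to 140 mod 72 = 68; 36^68 ≡ 16 (mod 73).
Mod 41: 2372 ≡ 35; by Fermat, exponent reduces to 140 mod 40 = 20; 35^20 ≡ 40 (mod 41).
Mod 5: 2372 ≡ 2; since 4 | 140, by Fermat 2^140 ≡ 1 (mod 5).
Combine by CRT: x ≡ 16 (mod 73), x ≡ 40 (mod 41), x ≡ 1 (mod 5) ⇒ x ≡ 12791 (mod 14965).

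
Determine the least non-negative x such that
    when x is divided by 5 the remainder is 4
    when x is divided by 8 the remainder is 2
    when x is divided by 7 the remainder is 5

The moduli are pairwise coprime; N = 5·8·7 = 280.
N/5 = 56; 56 ≡ 1 (mod 5), inverse 1.
N/8 = 35; 35 ≡ 3 (mod 8); 3·3 ≡ 1, so inverse 3.
N/7 = 40; 40 ≡ 5 (mod 7); 5·3 ≡ 1, so inverse 3.
x ≡ 4·56·1 + 2·35·3 + 5·40·3 = 1034.
1034 mod 280 = 194.

194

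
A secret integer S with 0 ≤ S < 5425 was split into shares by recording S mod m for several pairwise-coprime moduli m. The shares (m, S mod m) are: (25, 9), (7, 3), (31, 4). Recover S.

From S ≡ 9 (mod 25) write S = 9 + 25t. Substituting into S ≡ 3 (mod 7) gives 25t ≡ 1 (mod 7), and since 4⁻¹ ≡ 2 (mod 7), t ≡ 2. Hence S ≡ 9 + 25·2 = 59 (mod 175).
From S ≡ 59 (mod 175) write S = 59 + 175t. Substituting into S ≡ 4 (mod 31) gives 175t ≡ 7 (mod 31), and since 20⁻¹ ≡ 14 (mod 31), t ≡ 5. Hence S ≡ 59 + 175·5 = 934 (mod 5425).

934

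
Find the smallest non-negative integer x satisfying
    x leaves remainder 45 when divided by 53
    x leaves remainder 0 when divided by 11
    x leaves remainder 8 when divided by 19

The moduli are pairwise coprime; N = 53·11·19 = 11077.
N/53 = 209; 209 ≡ 50 (mod 53); 50·35 ≡ 1, so inverse 35.
N/11 = 1007; 1007 ≡ 6 (mod 11); 6·2 ≡ 1, so inverse 2.
N/19 = 583; 583 ≡ 13 (mod 19); 13·3 ≡ 1, so inverse 3.
x ≡ 45·209·35 + 0·1007·2 + 8·583·3 = 343167.
343167 mod 11077 = 10857.

10857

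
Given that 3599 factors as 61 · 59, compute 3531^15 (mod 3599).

233

Mod 61: 3531 ≡ 54; 54^15 ≡ 50 (mod 61).
Mod 59: 3531 ≡ 50; 50^15 ≡ 56 (mod 59).
Combine by CRT: x ≡ 50 (mod 61), x ≡ 56 (mod 59) ⇒ x ≡ 233 (mod 3599).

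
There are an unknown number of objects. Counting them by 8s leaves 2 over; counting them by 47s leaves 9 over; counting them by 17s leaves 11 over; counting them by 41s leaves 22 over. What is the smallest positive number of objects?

From N ≡ 2 (mod 8) write N = 2 + 8t. Substituting into N ≡ 9 (mod 47) gives 8t ≡ 7 (mod 47), and since 8⁻¹ ≡ 6 (mod 47), t ≡ 42. Hence N ≡ 2 + 8·42 = 338 (mod 376).
From N ≡ 338 (mod 376) write N = 338 + 376t. Substituting into N ≡ 11 (mod 17) gives 376t ≡ 13 (mod 17), and since 2⁻¹ ≡ 9 (mod 17), t ≡ 15. Hence N ≡ 338 + 376·15 = 5978 (mod 6392).
From N ≡ 5978 (mod 6392) write N = 5978 + 6392t. Substituting into N ≡ 22 (mod 41) gives 6392t ≡ 30 (mod 41), and since 37⁻¹ ≡ 10 (mod 41), t ≡ 13. Hence N ≡ 5978 + 6392·13 = 89074 (mod 262072).

89074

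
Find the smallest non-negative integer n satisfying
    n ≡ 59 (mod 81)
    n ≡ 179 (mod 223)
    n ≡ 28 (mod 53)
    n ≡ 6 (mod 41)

The moduli are pairwise coprime; M = 81·223·53·41 = 39250899.
M/81 = 484579; 484579 ≡ 37 (mod 81); 37·46 ≡ 1, so inverse 46.
M/223 = 176013; 176013 ≡ 66 (mod 223); 66·98 ≡ 1, so inverse 98.
M/53 = 740583; 740583 ≡ 14 (mod 53); 14·19 ≡ 1, so inverse 19.
M/41 = 957339; 957339 ≡ 30 (mod 41); 30·26 ≡ 1, so inverse 26.
n ≡ 59·484579·46 + 179·176013·98 + 28·740583·19 + 6·957339·26 = 4946102492.
4946102492 mod 39250899 = 489218.

489218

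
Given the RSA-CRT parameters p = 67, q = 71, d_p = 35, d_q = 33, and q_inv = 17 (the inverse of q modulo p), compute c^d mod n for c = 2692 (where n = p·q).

4613

m₁ = c^(d_p) mod p: c ≡ 12 (mod 67), and 12^35 mod 67 = 57.
m₂ = c^(d_q) mod q: c ≡ 65 (mod 71), and 65^33 mod 71 = 69.
h = q_inv·(m₁ − m₂) mod p = 17·(57 − 69) mod 67 = 64.
m = m₂ + h·q = 69 + 64·71 = 4613.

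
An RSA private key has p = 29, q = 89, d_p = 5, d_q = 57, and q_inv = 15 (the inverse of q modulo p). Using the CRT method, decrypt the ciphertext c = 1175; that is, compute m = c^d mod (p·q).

1315

m₁ = c^(d_p) mod p: c ≡ 15 (mod 29), and 15^5 mod 29 = 10.
m₂ = c^(d_q) mod q: c ≡ 18 (mod 89), and 18^57 mod 89 = 69.
h = q_inv·(m₁ − m₂) mod p = 15·(10 − 69) mod 29 = 14.
m = m₂ + h·q = 69 + 14·89 = 1315.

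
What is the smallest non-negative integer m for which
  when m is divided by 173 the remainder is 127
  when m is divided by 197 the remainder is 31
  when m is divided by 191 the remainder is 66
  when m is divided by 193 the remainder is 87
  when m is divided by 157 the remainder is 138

Combine the congruences pairwise.
From m ≡ 127 (mod 173) write m = 127 + 173t. Substituting into m ≡ 31 (mod 197) gives 173t ≡ 101 (mod 197), and since 173⁻¹ ≡ 41 (mod 197), t ≡ 4. Hence m ≡ 127 + 173·4 = 819 (mod 34081).
From m ≡ 819 (mod 34081) write m = 819 + 34081t. Substituting into m ≡ 66 (mod 191) gives 34081t ≡ 11 (mod 191), and since 83⁻¹ ≡ 168 (mod 191), t ≡ 129. Hence m ≡ 819 + 34081·129 = 4397268 (mod 6509471).
From m ≡ 4397268 (mod 6509471) write m = 4397268 + 6509471t. Substituting into m ≡ 87 (mod 193) gives 6509471t ≡ 131 (mod 193), and since 160⁻¹ ≡ 76 (mod 193), t ≡ 113. Hence m ≡ 4397268 + 6509471·113 = 739967491 (mod 1256327903).
From m ≡ 739967491 (mod 1256327903) write m = 739967491 + 1256327903t. Substituting into m ≡ 138 (mod 157) gives 1256327903t ≡ 23 (mod 157), and since 87⁻¹ ≡ 74 (mod 157), t ≡ 132. Hence m ≡ 739967491 + 1256327903·132 = 166575250687 (mod 197243480771).

166575250687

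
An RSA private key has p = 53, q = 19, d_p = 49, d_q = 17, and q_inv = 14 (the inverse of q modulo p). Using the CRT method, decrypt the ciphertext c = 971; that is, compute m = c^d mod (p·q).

732

m₁ = c^(d_p) mod p: c ≡ 17 (mod 53), and 17^49 mod 53 = 43.
m₂ = c^(d_q) mod q: c ≡ 2 (mod 19), and 2^17 mod 19 = 10.
h = q_inv·(m₁ − m₂) mod p = 14·(43 − 10) mod 53 = 38.
m = m₂ + h·q = 10 + 38·19 = 732.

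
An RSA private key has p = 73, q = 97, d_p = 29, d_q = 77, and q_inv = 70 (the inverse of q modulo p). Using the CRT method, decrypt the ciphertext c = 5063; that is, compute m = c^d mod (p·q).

m₁ = c^(d_p) mod p: c ≡ 26 (mod 73), and 26^29 mod 73 = 44.
m₂ = c^(d_q) mod q: c ≡ 19 (mod 97), and 19^77 mod 97 = 52.
h = q_inv·(m₁ − m₂) mod p = 70·(44 − 52) mod 73 = 24.
m = m₂ + h·q = 52 + 24·97 = 2380.

2380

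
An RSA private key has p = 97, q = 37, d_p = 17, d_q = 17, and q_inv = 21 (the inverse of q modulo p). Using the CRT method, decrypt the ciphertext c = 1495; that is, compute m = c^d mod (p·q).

2992

m₁ = c^(d_p) mod p: c ≡ 40 (mod 97), and 40^17 mod 97 = 82.
m₂ = c^(d_q) mod q: c ≡ 15 (mod 37), and 15^17 mod 37 = 32.
h = q_inv·(m₁ − m₂) mod p = 21·(82 − 32) mod 97 = 80.
m = m₂ + h·q = 32 + 80·37 = 2992.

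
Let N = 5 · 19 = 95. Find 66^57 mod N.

26

Mod 5: 66 ≡ 1; by Fermat, exponent reduces to 57 mod 4 = 1; 1^1 ≡ 1 (mod 5).
Mod 19: 66 ≡ 9; by Fermat, exponent reduces to 57 mod 18 = 3; 9^3 ≡ 7 (mod 19).
Combine by CRT: x ≡ 1 (mod 5), x ≡ 7 (mod 19) ⇒ x ≡ 26 (mod 95).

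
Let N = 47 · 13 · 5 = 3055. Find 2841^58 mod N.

Mod 47: 2841 ≡ 21; by Fermat, exponent reduces to 58 mod 46 = 12; 21^12 ≡ 16 (mod 47).
Mod 13: 2841 ≡ 7; by Fermat, exponent reduces to 58 mod 12 = 10; 7^10 ≡ 4 (mod 13).
Mod 5: 2841 ≡ 1; by Fermat, exponent reduces to 58 mod 4 = 2; 1^2 ≡ 1 (mod 5).
Combine by CRT: x ≡ 16 (mod 47), x ≡ 4 (mod 13), x ≡ 1 (mod 5) ⇒ x ≡ 251 (mod 3055).

251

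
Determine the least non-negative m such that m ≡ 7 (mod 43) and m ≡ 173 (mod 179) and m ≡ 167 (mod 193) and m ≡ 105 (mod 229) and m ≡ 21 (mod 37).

From m ≡ 7 (mod 43) write m = 7 + 43t. Substituting into m ≡ 173 (mod 179) gives 43t ≡ 166 (mod 179), and since 43⁻¹ ≡ 25 (mod 179), t ≡ 33. Hence m ≡ 7 + 43·33 = 1426 (mod 7697).
From m ≡ 1426 (mod 7697) write m = 1426 + 7697t. Substituting into m ≡ 167 (mod 193) gives 7697t ≡ 92 (mod 193), and since 170⁻¹ ≡ 151 (mod 193), t ≡ 189. Hence m ≡ 1426 + 7697·189 = 1456159 (mod 1485521).
From m ≡ 1456159 (mod 1485521) write m = 1456159 + 1485521t. Substituting into m ≡ 105 (mod 229) gives 1485521t ≡ 157 (mod 229), and since 227⁻¹ ≡ 114 (mod 229), t ≡ 36. Hence m ≡ 1456159 + 1485521·36 = 54934915 (mod 340184309).
From m ≡ 54934915 (mod 340184309) write m = 54934915 + 340184309t. Substituting into m ≡ 21 (mod 37) gives 340184309t ≡ 5 (mod 37), and since 19⁻¹ ≡ 2 (mod 37), t ≡ 10. Hence m ≡ 54934915 + 340184309·10 = 3456778005 (mod 12586819433).

3456778005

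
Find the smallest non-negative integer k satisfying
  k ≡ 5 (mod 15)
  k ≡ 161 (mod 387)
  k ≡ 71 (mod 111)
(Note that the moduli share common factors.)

37700

gcd(15, 387) = 3 and 3 | (161 − 5), so the pair is consistent; merging gives k ≡ 935 (mod 1935), where 1935 = lcm(15, 387).
gcd(1935, 111) = 3 and 3 | (71 − 935), so the pair is consistent; merging gives k ≡ 37700 (mod 71595), where 71595 = lcm(1935, 111).
The solution is unique modulo lcm(15, 387, 111) = 71595.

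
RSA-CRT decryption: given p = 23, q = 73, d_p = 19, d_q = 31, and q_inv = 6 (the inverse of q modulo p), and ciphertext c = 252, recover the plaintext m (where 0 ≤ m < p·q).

1011

m₁ = c^(d_p) mod p: c ≡ 22 (mod 23), and 22^19 mod 23 = 22.
m₂ = c^(d_q) mod q: c ≡ 33 (mod 73), and 33^31 mod 73 = 62.
h = q_inv·(m₁ − m₂) mod p = 6·(22 − 62) mod 23 = 13.
m = m₂ + h·q = 62 + 13·73 = 1011.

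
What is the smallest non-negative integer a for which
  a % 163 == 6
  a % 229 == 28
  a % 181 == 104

Combine the congruences pairwise.
From a ≡ 6 (mod 163) write a = 6 + 163t. Substituting into a ≡ 28 (mod 229) gives 163t ≡ 22 (mod 229), and since 163⁻¹ ≡ 170 (mod 229), t ≡ 76. Hence a ≡ 6 + 163·76 = 12394 (mod 37327).
From a ≡ 12394 (mod 37327) write a = 12394 + 37327t. Substituting into a ≡ 104 (mod 181) gives 37327t ≡ 18 (mod 181), and since 41⁻¹ ≡ 53 (mod 181), t ≡ 49. Hence a ≡ 12394 + 37327·49 = 1841417 (mod 6756187).

1841417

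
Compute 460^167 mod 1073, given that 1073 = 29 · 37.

181

Mod 29: 460 ≡ 25; by Fermat, exponent reduces to 167 mod 28 = 27; 25^27 ≡ 7 (mod 29).
Mod 37: 460 ≡ 16; by Fermat, exponent reduces to 167 mod 36 = 23; 16^23 ≡ 33 (mod 37).
Combine by CRT: x ≡ 7 (mod 29), x ≡ 33 (mod 37) ⇒ x ≡ 181 (mod 1073).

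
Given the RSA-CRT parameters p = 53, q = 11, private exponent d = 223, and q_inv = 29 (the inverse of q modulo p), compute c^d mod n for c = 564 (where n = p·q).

247

d_p = d mod (p−1) = 223 mod 52 = 15; d_q = d mod (q−1) = 3.
m₁ = c^(d_p) mod p: c ≡ 34 (mod 53), and 34^15 mod 53 = 35.
m₂ = c^(d_q) mod q: c ≡ 3 (mod 11), and 3^3 mod 11 = 5.
h = q_inv·(m₁ − m₂) mod p = 29·(35 − 5) mod 53 = 22.
m = m₂ + h·q = 5 + 22·11 = 247.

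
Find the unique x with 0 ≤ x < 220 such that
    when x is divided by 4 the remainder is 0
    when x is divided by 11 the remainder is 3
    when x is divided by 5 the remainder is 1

36

The moduli are pairwise coprime; N = 4·11·5 = 220.
N/4 = 55; 55 ≡ 3 (mod 4); 3·3 ≡ 1, so inverse 3.
N/11 = 20; 20 ≡ 9 (mod 11); 9·5 ≡ 1, so inverse 5.
N/5 = 44; 44 ≡ 4 (mod 5); 4·4 ≡ 1, so inverse 4.
x ≡ 0·55·3 + 3·20·5 + 1·44·4 = 476.
476 mod 220 = 36.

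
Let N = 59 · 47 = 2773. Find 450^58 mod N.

2715

Mod 59: 450 ≡ 37; since 58 | 58, by Fermat 37^58 ≡ 1 (mod 59).
Mod 47: 450 ≡ 27; by Fermat, exponent reduces to 58 mod 46 = 12; 27^12 ≡ 36 (mod 47).
Combine by CRT: x ≡ 1 (mod 59), x ≡ 36 (mod 47) ⇒ x ≡ 2715 (mod 2773).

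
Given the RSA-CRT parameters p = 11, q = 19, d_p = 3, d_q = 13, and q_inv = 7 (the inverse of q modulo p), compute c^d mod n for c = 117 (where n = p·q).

m₁ = c^(d_p) mod p: c ≡ 7 (mod 11), and 7^3 mod 11 = 2.
m₂ = c^(d_q) mod q: c ≡ 3 (mod 19), and 3^13 mod 19 = 14.
h = q_inv·(m₁ − m₂) mod p = 7·(2 − 14) mod 11 = 4.
m = m₂ + h·q = 14 + 4·19 = 90.

90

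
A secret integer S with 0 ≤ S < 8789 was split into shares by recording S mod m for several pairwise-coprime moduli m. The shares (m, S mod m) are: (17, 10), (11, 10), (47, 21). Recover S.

6742

The moduli are pairwise coprime; N = 17·11·47 = 8789.
N/17 = 517; 517 ≡ 7 (mod 17); 7·5 ≡ 1, so inverse 5.
N/11 = 799; 799 ≡ 7 (mod 11); 7·8 ≡ 1, so inverse 8.
N/47 = 187; 187 ≡ 46 (mod 47); 46·46 ≡ 1, so inverse 46.
S ≡ 10·517·5 + 10·799·8 + 21·187·46 = 270412.
270412 mod 8789 = 6742.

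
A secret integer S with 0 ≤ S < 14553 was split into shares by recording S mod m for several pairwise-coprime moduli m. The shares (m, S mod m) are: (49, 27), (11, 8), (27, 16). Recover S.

From S ≡ 27 (mod 49) write S = 27 + 49t. Substituting into S ≡ 8 (mod 11) gives 49t ≡ 3 (mod 11), and since 5⁻¹ ≡ 9 (mod 11), t ≡ 5. Hence S ≡ 27 + 49·5 = 272 (mod 539).
From S ≡ 272 (mod 539) write S = 272 + 539t. Substituting into S ≡ 16 (mod 27) gives 539t ≡ 14 (mod 27), and since 26⁻¹ ≡ 26 (mod 27), t ≡ 13. Hence S ≡ 272 + 539·13 = 7279 (mod 14553).

7279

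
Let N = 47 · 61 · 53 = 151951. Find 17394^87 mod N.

6547

Mod 47: 17394 ≡ 4; by Fermat, exponent reduces to 87 mod 46 = 41; 4^41 ≡ 14 (mod 47).
Mod 61: 17394 ≡ 9; by Fermat, exponent reduces to 87 mod 60 = 27; 9^27 ≡ 20 (mod 61).
Mod 53: 17394 ≡ 10; by Fermat, exponent reduces to 87 mod 52 = 35; 10^35 ≡ 28 (mod 53).
Combine by CRT: x ≡ 14 (mod 47), x ≡ 20 (mod 61), x ≡ 28 (mod 53) ⇒ x ≡ 6547 (mod 151951).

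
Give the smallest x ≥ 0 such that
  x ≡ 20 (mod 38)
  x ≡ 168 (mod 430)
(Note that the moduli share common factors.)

5758

gcd(38, 430) = 2 and 2 | (168 − 20), so the pair is consistent; merging gives x ≡ 5758 (mod 8170), where 8170 = lcm(38, 430).
The solution is unique modulo lcm(38, 430) = 8170.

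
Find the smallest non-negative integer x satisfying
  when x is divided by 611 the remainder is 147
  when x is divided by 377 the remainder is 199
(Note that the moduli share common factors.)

gcd(611, 377) = 13 and 13 | (199 − 147), so the pair is consistent; merging gives x ≡ 16033 (mod 17719), where 17719 = lcm(611, 377).
The solution is unique modulo lcm(611, 377) = 17719.

16033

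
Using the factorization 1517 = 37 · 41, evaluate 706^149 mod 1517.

Mod 37: 706 ≡ 3; by Fermat, exponent reduces to 149 mod 36 = 5; 3^5 ≡ 21 (mod 37).
Mod 41: 706 ≡ 9; by Fermat, exponent reduces to 149 mod 40 = 29; 9^29 ≡ 9 (mod 41).
Combine by CRT: x ≡ 21 (mod 37), x ≡ 9 (mod 41) ⇒ x ≡ 132 (mod 1517).

132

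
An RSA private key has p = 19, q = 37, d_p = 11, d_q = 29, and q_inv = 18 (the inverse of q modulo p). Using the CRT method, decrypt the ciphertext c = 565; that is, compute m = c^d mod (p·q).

507

m₁ = c^(d_p) mod p: c ≡ 14 (mod 19), and 14^11 mod 19 = 13.
m₂ = c^(d_q) mod q: c ≡ 10 (mod 37), and 10^29 mod 37 = 26.
h = q_inv·(m₁ − m₂) mod p = 18·(13 − 26) mod 19 = 13.
m = m₂ + h·q = 26 + 13·37 = 507.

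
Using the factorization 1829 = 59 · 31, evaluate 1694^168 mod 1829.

Mod 59: 1694 ≡ 42; by Fermat, exponent reduces to 168 mod 58 = 52; 42^52 ≡ 3 (mod 59).
Mod 31: 1694 ≡ 20; by Fermat, exponent reduces to 168 mod 30 = 18; 20^18 ≡ 2 (mod 31).
Combine by CRT: x ≡ 3 (mod 59), x ≡ 2 (mod 31) ⇒ x ≡ 1242 (mod 1829).

1242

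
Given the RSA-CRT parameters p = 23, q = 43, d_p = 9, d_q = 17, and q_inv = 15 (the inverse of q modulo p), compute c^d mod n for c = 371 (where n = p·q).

892

m₁ = c^(d_p) mod p: c ≡ 3 (mod 23), and 3^9 mod 23 = 18.
m₂ = c^(d_q) mod q: c ≡ 27 (mod 43), and 27^17 mod 43 = 32.
h = q_inv·(m₁ − m₂) mod p = 15·(18 − 32) mod 23 = 20.
m = m₂ + h·q = 32 + 20·43 = 892.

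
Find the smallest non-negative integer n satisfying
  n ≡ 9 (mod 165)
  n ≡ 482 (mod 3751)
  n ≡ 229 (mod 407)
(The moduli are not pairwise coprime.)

1152039

Combine the congruences pairwise.
gcd(165, 3751) = 11 and 11 | (482 − 9), so the pair is consistent; merging gives n ≡ 26739 (mod 56265), where 56265 = lcm(165, 3751).
gcd(56265, 407) = 11 and 11 | (229 − 26739), so the pair is consistent; merging gives n ≡ 1152039 (mod 2081805), where 2081805 = lcm(56265, 407).
The solution is unique modulo lcm(165, 3751, 407) = 2081805.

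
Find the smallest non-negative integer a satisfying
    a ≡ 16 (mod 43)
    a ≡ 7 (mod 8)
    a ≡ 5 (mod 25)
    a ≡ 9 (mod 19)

The moduli are pairwise coprime; N = 43·8·25·19 = 163400.
N/43 = 3800; 3800 ≡ 16 (mod 43); 16·35 ≡ 1, so inverse 35.
N/8 = 20425; 20425 ≡ 1 (mod 8), inverse 1.
N/25 = 6536; 6536 ≡ 11 (mod 25); 11·16 ≡ 1, so inverse 16.
N/19 = 8600; 8600 ≡ 12 (mod 19); 12·8 ≡ 1, so inverse 8.
a ≡ 16·3800·35 + 7·20425·1 + 5·6536·16 + 9·8600·8 = 3413055.
3413055 mod 163400 = 145055.

145055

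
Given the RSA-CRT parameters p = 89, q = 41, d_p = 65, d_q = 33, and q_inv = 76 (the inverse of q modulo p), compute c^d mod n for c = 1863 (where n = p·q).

m₁ = c^(d_p) mod p: c ≡ 83 (mod 89), and 83^65 mod 89 = 65.
m₂ = c^(d_q) mod q: c ≡ 18 (mod 41), and 18^33 mod 41 = 10.
h = q_inv·(m₁ − m₂) mod p = 76·(65 − 10) mod 89 = 86.
m = m₂ + h·q = 10 + 86·41 = 3536.

3536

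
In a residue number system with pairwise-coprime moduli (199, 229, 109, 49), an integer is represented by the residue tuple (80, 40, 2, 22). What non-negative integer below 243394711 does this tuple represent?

Combine the congruences pairwise.
From x ≡ 80 (mod 199) write x = 80 + 199t. Substituting into x ≡ 40 (mod 229) gives 199t ≡ 189 (mod 229), and since 199⁻¹ ≡ 145 (mod 229), t ≡ 154. Hence x ≡ 80 + 199·154 = 30726 (mod 45571).
From x ≡ 30726 (mod 45571) write x = 30726 + 45571t. Substituting into x ≡ 2 (mod 109) gives 45571t ≡ 14 (mod 109), and since 9⁻¹ ≡ 97 (mod 109), t ≡ 50. Hence x ≡ 30726 + 45571·50 = 2309276 (mod 4967239).
From x ≡ 2309276 (mod 4967239) write x = 2309276 + 4967239t. Substituting into x ≡ 22 (mod 49) gives 4967239t ≡ 18 (mod 49), and since 11⁻¹ ≡ 9 (mod 49), t ≡ 15. Hence x ≡ 2309276 + 4967239·15 = 76817861 (mod 243394711).

76817861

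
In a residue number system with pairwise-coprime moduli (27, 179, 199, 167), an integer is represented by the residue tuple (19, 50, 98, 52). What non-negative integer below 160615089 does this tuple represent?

From x ≡ 19 (mod 27) write x = 19 + 27t. Substituting into x ≡ 50 (mod 179) gives 27t ≡ 31 (mod 179), and since 27⁻¹ ≡ 126 (mod 179), t ≡ 147. Hence x ≡ 19 + 27·147 = 3988 (mod 4833).
From x ≡ 3988 (mod 4833) write x = 3988 + 4833t. Substituting into x ≡ 98 (mod 199) gives 4833t ≡ 90 (mod 199), and since 57⁻¹ ≡ 7 (mod 199), t ≡ 33. Hence x ≡ 3988 + 4833·33 = 163477 (mod 961767).
From x ≡ 163477 (mod 961767) write x = 163477 + 961767t. Substituting into x ≡ 52 (mod 167) gives 961767t ≡ 68 (mod 167), and since 14⁻¹ ≡ 12 (mod 167), t ≡ 148. Hence x ≡ 163477 + 961767·148 = 142504993 (mod 160615089).

142504993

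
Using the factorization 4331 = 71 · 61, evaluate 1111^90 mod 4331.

1

Mod 71: 1111 ≡ 46; by Fermat, exponent reduces to 90 mod 70 = 20; 46^20 ≡ 1 (mod 71).
Mod 61: 1111 ≡ 13; by Fermat, exponent reduces to 90 mod 60 = 30; 13^30 ≡ 1 (mod 61).
Combine by CRT: x ≡ 1 (mod 71), x ≡ 1 (mod 61) ⇒ x ≡ 1 (mod 4331).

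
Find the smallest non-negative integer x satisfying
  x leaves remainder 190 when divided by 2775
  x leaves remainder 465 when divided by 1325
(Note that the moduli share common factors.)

gcd(2775, 1325) = 25 and 25 | (465 − 190), so the pair is consistent; merging gives x ≡ 94540 (mod 147075), where 147075 = lcm(2775, 1325).
The solution is unique modulo lcm(2775, 1325) = 147075.

94540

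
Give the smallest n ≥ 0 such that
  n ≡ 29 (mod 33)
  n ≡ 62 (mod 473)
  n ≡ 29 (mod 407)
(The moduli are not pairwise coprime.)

Combine the congruences pairwise.
gcd(33, 473) = 11 and 11 | (62 − 29), so the pair is consistent; merging gives n ≡ 62 (mod 1419), where 1419 = lcm(33, 473).
gcd(1419, 407) = 11 and 11 | (29 − 62), so the pair is consistent; merging gives n ≡ 8576 (mod 52503), where 52503 = lcm(1419, 407).
The solution is unique modulo lcm(33, 473, 407) = 52503.

8576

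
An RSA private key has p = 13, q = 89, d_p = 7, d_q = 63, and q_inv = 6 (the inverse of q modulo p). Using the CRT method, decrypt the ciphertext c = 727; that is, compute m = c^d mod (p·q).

402

m₁ = c^(d_p) mod p: c ≡ 12 (mod 13), and 12^7 mod 13 = 12.
m₂ = c^(d_q) mod q: c ≡ 15 (mod 89), and 15^63 mod 89 = 46.
h = q_inv·(m₁ − m₂) mod p = 6·(12 − 46) mod 13 = 4.
m = m₂ + h·q = 46 + 4·89 = 402.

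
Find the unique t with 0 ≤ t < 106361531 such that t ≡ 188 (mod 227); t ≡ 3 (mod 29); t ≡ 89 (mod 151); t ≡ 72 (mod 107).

The moduli are pairwise coprime; N = 227·29·151·107 = 106361531.
N/227 = 468553; 468553 ≡ 25 (mod 227); 25·109 ≡ 1, so inverse 109.
N/29 = 3667639; 3667639 ≡ 9 (mod 29); 9·13 ≡ 1, so inverse 13.
N/151 = 704381; 704381 ≡ 117 (mod 151); 117·111 ≡ 1, so inverse 111.
N/107 = 994033; 994033 ≡ 3 (mod 107); 3·36 ≡ 1, so inverse 36.
t ≡ 188·468553·109 + 3·3667639·13 + 89·704381·111 + 72·994033·36 = 19279739432.
19279739432 mod 106361531 = 28302321.

28302321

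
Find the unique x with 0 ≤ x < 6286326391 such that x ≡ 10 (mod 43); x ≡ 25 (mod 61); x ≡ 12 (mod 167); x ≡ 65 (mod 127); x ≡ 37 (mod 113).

5721987478

From x ≡ 10 (mod 43) write x = 10 + 43t. Substituting into x ≡ 25 (mod 61) gives 43t ≡ 15 (mod 61), and since 43⁻¹ ≡ 44 (mod 61), t ≡ 50. Hence x ≡ 10 + 43·50 = 2160 (mod 2623).
From x ≡ 2160 (mod 2623) write x = 2160 + 2623t. Substituting into x ≡ 12 (mod 167) gives 2623t ≡ 23 (mod 167), and since 118⁻¹ ≡ 92 (mod 167), t ≡ 112. Hence x ≡ 2160 + 2623·112 = 295936 (mod 438041).
From x ≡ 295936 (mod 438041) write x = 295936 + 438041t. Substituting into x ≡ 65 (mod 127) gives 438041t ≡ 39 (mod 127), and since 18⁻¹ ≡ 120 (mod 127), t ≡ 108. Hence x ≡ 295936 + 438041·108 = 47604364 (mod 55631207).
From x ≡ 47604364 (mod 55631207) write x = 47604364 + 55631207t. Substituting into x ≡ 37 (mod 113) gives 55631207t ≡ 87 (mod 113), and since 64⁻¹ ≡ 83 (mod 113), t ≡ 102. Hence x ≡ 47604364 + 55631207·102 = 5721987478 (mod 6286326391).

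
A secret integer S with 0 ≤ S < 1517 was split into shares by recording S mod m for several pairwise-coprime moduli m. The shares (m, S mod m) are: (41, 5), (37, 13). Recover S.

From S ≡ 5 (mod 41) write S = 5 + 41t. Substituting into S ≡ 13 (mod 37) gives 41t ≡ 8 (mod 37), and since 4⁻¹ ≡ 28 (mod 37), t ≡ 2. Hence S ≡ 5 + 41·2 = 87 (mod 1517).

87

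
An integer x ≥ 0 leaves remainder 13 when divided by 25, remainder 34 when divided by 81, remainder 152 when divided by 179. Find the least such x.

140488

The moduli are pairwise coprime; N = 25·81·179 = 362475.
N/25 = 14499; 14499 ≡ 24 (mod 25); 24·24 ≡ 1, so inverse 24.
N/81 = 4475; 4475 ≡ 20 (mod 81); 20·77 ≡ 1, so inverse 77.
N/179 = 2025; 2025 ≡ 56 (mod 179); 56·16 ≡ 1, so inverse 16.
x ≡ 13·14499·24 + 34·4475·77 + 152·2025·16 = 21164038.
21164038 mod 362475 = 140488.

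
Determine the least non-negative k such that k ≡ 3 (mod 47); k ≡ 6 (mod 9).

285

Combine the congruences pairwise.
From k ≡ 3 (mod 47) write k = 3 + 47t. Substituting into k ≡ 6 (mod 9) gives 47t ≡ 3 (mod 9), and since 2⁻¹ ≡ 5 (mod 9), t ≡ 6. Hence k ≡ 3 + 47·6 = 285 (mod 423).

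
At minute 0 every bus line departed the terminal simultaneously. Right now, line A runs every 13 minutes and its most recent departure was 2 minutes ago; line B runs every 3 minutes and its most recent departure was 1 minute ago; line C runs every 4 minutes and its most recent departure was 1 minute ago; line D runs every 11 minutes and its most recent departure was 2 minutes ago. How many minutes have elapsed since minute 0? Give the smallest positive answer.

The moduli are pairwise coprime; N = 13·3·4·11 = 1716.
N/13 = 132; 132 ≡ 2 (mod 13); 2·7 ≡ 1, so inverse 7.
N/3 = 572; 572 ≡ 2 (mod 3); 2·2 ≡ 1, so inverse 2.
N/4 = 429; 429 ≡ 1 (mod 4), inverse 1.
N/11 = 156; 156 ≡ 2 (mod 11); 2·6 ≡ 1, so inverse 6.
t ≡ 2·132·7 + 1·572·2 + 1·429·1 + 2·156·6 = 5293.
5293 mod 1716 = 145.

145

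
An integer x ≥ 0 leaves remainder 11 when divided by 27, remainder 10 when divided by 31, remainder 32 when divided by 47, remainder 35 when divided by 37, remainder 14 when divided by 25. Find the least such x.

From x ≡ 11 (mod 27) write x = 11 + 27t. Substituting into x ≡ 10 (mod 31) gives 27t ≡ 30 (mod 31), and since 27⁻¹ ≡ 23 (mod 31), t ≡ 8. Hence x ≡ 11 + 27·8 = 227 (mod 837).
From x ≡ 227 (mod 837) write x = 227 + 837t. Substituting into x ≡ 32 (mod 47) gives 837t ≡ 40 (mod 47), and since 38⁻¹ ≡ 26 (mod 47), t ≡ 6. Hence x ≡ 227 + 837·6 = 5249 (mod 39339).
From x ≡ 5249 (mod 39339) write x = 5249 + 39339t. Substituting into x ≡ 35 (mod 37) gives 39339t ≡ 3 (mod 37), and since 8⁻¹ ≡ 14 (mod 37), t ≡ 5. Hence x ≡ 5249 + 39339·5 = 201944 (mod 1455543).
From x ≡ 201944 (mod 1455543) write x = 201944 + 1455543t. Substituting into x ≡ 14 (mod 25) gives 1455543t ≡ 20 (mod 25), and since 18⁻¹ ≡ 7 (mod 25), t ≡ 15. Hence x ≡ 201944 + 1455543·15 = 22035089 (mod 36388575).

22035089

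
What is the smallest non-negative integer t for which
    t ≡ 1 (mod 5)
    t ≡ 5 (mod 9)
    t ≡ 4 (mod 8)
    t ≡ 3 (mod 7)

Combine the congruences pairwise.
From t ≡ 1 (mod 5) write t = 1 + 5s. Substituting into t ≡ 5 (mod 9) gives 5s ≡ 4 (mod 9), and since 5⁻¹ ≡ 2 (mod 9), s ≡ 8. Hence t ≡ 1 + 5·8 = 41 (mod 45).
From t ≡ 41 (mod 45) write t = 41 + 45s. Substituting into t ≡ 4 (mod 8) gives 45s ≡ 3 (mod 8), and since 5⁻¹ ≡ 5 (mod 8), s ≡ 7. Hence t ≡ 41 + 45·7 = 356 (mod 360).
From t ≡ 356 (mod 360) write t = 356 + 360s. Substituting into t ≡ 3 (mod 7) gives 360s ≡ 4 (mod 7), and since 3⁻¹ ≡ 5 (mod 7), s ≡ 6. Hence t ≡ 356 + 360·6 = 2516 (mod 2520).

2516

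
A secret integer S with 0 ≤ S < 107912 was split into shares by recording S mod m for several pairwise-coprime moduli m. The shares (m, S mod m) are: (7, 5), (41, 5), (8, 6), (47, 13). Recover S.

Combine the congruences pairwise.
From S ≡ 5 (mod 7) write S = 5 + 7t. Substituting into S ≡ 5 (mod 41) gives 7t ≡ 0 (mod 41), and since 7⁻¹ ≡ 6 (mod 41), t ≡ 0. Hence S ≡ 5 + 7·0 = 5 (mod 287).
From S ≡ 5 (mod 287) write S = 5 + 287t. Substituting into S ≡ 6 (mod 8) gives 287t ≡ 1 (mod 8), and since 7⁻¹ ≡ 7 (mod 8), t ≡ 7. Hence S ≡ 5 + 287·7 = 2014 (mod 2296).
From S ≡ 2014 (mod 2296) write S = 2014 + 2296t. Substituting into S ≡ 13 (mod 47) gives 2296t ≡ 20 (mod 47), and since 40⁻¹ ≡ 20 (mod 47), t ≡ 24. Hence S ≡ 2014 + 2296·24 = 57118 (mod 107912).

57118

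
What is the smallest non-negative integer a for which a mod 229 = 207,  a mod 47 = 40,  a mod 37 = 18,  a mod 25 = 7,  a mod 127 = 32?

833491507

Combine the congruences pairwise.
From a ≡ 207 (mod 229) write a = 207 + 229t. Substituting into a ≡ 40 (mod 47) gives 229t ≡ 21 (mod 47), and since 41⁻¹ ≡ 39 (mod 47), t ≡ 20. Hence a ≡ 207 + 229·20 = 4787 (mod 10763).
From a ≡ 4787 (mod 10763) write a = 4787 + 10763t. Substituting into a ≡ 18 (mod 37) gives 10763t ≡ 4 (mod 37), and since 33⁻¹ ≡ 9 (mod 37), t ≡ 36. Hence a ≡ 4787 + 10763·36 = 392255 (mod 398231).
From a ≡ 392255 (mod 398231) write a = 392255 + 398231t. Substituting into a ≡ 7 (mod 25) gives 398231t ≡ 2 (mod 25), and since 6⁻¹ ≡ 21 (mod 25), t ≡ 17. Hence a ≡ 392255 + 398231·17 = 7162182 (mod 9955775).
From a ≡ 7162182 (mod 9955775) write a = 7162182 + 9955775t. Substituting into a ≡ 32 (mod 127) gives 9955775t ≡ 15 (mod 127), and since 118⁻¹ ≡ 14 (mod 127), t ≡ 83. Hence a ≡ 7162182 + 9955775·83 = 833491507 (mod 1264383425).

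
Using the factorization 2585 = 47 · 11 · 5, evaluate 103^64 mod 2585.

36

Mod 47: 103 ≡ 9; by Fermat, exponent reduces to 64 mod 46 = 18; 9^18 ≡ 36 (mod 47).
Mod 11: 103 ≡ 4; by Fermat, exponent reduces to 64 mod 10 = 4; 4^4 ≡ 3 (mod 11).
Mod 5: 103 ≡ 3; since 4 | 64, by Fermat 3^64 ≡ 1 (mod 5).
Combine by CRT: x ≡ 36 (mod 47), x ≡ 3 (mod 11), x ≡ 1 (mod 5) ⇒ x ≡ 36 (mod 2585).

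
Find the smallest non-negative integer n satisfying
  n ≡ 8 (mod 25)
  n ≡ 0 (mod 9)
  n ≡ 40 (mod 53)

From n ≡ 8 (mod 25) write n = 8 + 25t. Substituting into n ≡ 0 (mod 9) gives 25t ≡ 1 (mod 9), and since 7⁻¹ ≡ 4 (mod 9), t ≡ 4. Hence n ≡ 8 + 25·4 = 108 (mod 225).
From n ≡ 108 (mod 225) write n = 108 + 225t. Substituting into n ≡ 40 (mod 53) gives 225t ≡ 38 (mod 53), and since 13⁻¹ ≡ 49 (mod 53), t ≡ 7. Hence n ≡ 108 + 225·7 = 1683 (mod 11925).

1683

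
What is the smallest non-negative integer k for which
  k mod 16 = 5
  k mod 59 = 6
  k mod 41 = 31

35701

The moduli are pairwise coprime; N = 16·59·41 = 38704.
N/16 = 2419; 2419 ≡ 3 (mod 16); 3·11 ≡ 1, so inverse 11.
N/59 = 656; 656 ≡ 7 (mod 59); 7·17 ≡ 1, so inverse 17.
N/41 = 944; 944 ≡ 1 (mod 41), inverse 1.
k ≡ 5·2419·11 + 6·656·17 + 31·944·1 = 229221.
229221 mod 38704 = 35701.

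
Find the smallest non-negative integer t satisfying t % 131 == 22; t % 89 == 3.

From t ≡ 22 (mod 131) write t = 22 + 131s. Substituting into t ≡ 3 (mod 89) gives 131s ≡ 70 (mod 89), and since 42⁻¹ ≡ 53 (mod 89), s ≡ 61. Hence t ≡ 22 + 131·61 = 8013 (mod 11659).

8013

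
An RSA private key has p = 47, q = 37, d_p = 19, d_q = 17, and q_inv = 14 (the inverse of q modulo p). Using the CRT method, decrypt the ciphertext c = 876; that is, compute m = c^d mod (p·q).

1668

m₁ = c^(d_p) mod p: c ≡ 30 (mod 47), and 30^19 mod 47 = 23.
m₂ = c^(d_q) mod q: c ≡ 25 (mod 37), and 25^17 mod 37 = 3.
h = q_inv·(m₁ − m₂) mod p = 14·(23 − 3) mod 47 = 45.
m = m₂ + h·q = 3 + 45·37 = 1668.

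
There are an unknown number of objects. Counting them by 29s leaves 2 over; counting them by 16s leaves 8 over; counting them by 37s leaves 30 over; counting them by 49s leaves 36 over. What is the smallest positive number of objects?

570200

From N ≡ 2 (mod 29) write N = 2 + 29t. Substituting into N ≡ 8 (mod 16) gives 29t ≡ 6 (mod 16), and since 13⁻¹ ≡ 5 (mod 16), t ≡ 14. Hence N ≡ 2 + 29·14 = 408 (mod 464).
From N ≡ 408 (mod 464) write N = 408 + 464t. Substituting into N ≡ 30 (mod 37) gives 464t ≡ 29 (mod 37), and since 20⁻¹ ≡ 13 (mod 37), t ≡ 7. Hence N ≡ 408 + 464·7 = 3656 (mod 17168).
From N ≡ 3656 (mod 17168) write N = 3656 + 17168t. Substituting into N ≡ 36 (mod 49) gives 17168t ≡ 6 (mod 49), and since 18⁻¹ ≡ 30 (mod 49), t ≡ 33. Hence N ≡ 3656 + 17168·33 = 570200 (mod 841232).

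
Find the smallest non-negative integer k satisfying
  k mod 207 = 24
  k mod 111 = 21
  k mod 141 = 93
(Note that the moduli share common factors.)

110355

gcd(207, 111) = 3 and 3 | (21 − 24), so the pair is consistent; merging gives k ≡ 3129 (mod 7659), where 7659 = lcm(207, 111).
gcd(7659, 141) = 3 and 3 | (93 − 3129), so the pair is consistent; merging gives k ≡ 110355 (mod 359973), where 359973 = lcm(7659, 141).
The solution is unique modulo lcm(207, 111, 141) = 359973.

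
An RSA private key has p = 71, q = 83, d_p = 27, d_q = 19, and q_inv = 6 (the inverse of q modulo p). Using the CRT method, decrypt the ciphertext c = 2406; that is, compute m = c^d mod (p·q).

m₁ = c^(d_p) mod p: c ≡ 63 (mod 71), and 63^27 mod 71 = 11.
m₂ = c^(d_q) mod q: c ≡ 82 (mod 83), and 82^19 mod 83 = 82.
h = q_inv·(m₁ − m₂) mod p = 6·(11 − 82) mod 71 = 0.
m = m₂ + h·q = 82 + 0·83 = 82.

82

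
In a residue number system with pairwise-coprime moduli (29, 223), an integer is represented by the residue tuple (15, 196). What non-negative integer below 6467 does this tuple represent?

Combine the congruences pairwise.
From x ≡ 15 (mod 29) write x = 15 + 29t. Substituting into x ≡ 196 (mod 223) gives 29t ≡ 181 (mod 223), and since 29⁻¹ ≡ 100 (mod 223), t ≡ 37. Hence x ≡ 15 + 29·37 = 1088 (mod 6467).

1088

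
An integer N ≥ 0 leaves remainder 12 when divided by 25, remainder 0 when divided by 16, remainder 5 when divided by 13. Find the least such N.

512

The moduli are pairwise coprime; M = 25·16·13 = 5200.
M/25 = 208; 208 ≡ 8 (mod 25); 8·22 ≡ 1, so inverse 22.
M/16 = 325; 325 ≡ 5 (mod 16); 5·13 ≡ 1, so inverse 13.
M/13 = 400; 400 ≡ 10 (mod 13); 10·4 ≡ 1, so inverse 4.
N ≡ 12·208·22 + 0·325·13 + 5·400·4 = 62912.
62912 mod 5200 = 512.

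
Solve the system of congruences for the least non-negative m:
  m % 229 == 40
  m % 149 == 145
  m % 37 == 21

The moduli are pairwise coprime; N = 229·149·37 = 1262477.
N/229 = 5513; 5513 ≡ 17 (mod 229); 17·27 ≡ 1, so inverse 27.
N/149 = 8473; 8473 ≡ 129 (mod 149); 129·67 ≡ 1, so inverse 67.
N/37 = 34121; 34121 ≡ 7 (mod 37); 7·16 ≡ 1, so inverse 16.
m ≡ 40·5513·27 + 145·8473·67 + 21·34121·16 = 99733891.
99733891 mod 1262477 = 1260685.

1260685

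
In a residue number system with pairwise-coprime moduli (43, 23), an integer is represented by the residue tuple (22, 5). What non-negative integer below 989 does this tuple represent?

925

From x ≡ 22 (mod 43) write x = 22 + 43t. Substituting into x ≡ 5 (mod 23) gives 43t ≡ 6 (mod 23), and since 20⁻¹ ≡ 15 (mod 23), t ≡ 21. Hence x ≡ 22 + 43·21 = 925 (mod 989).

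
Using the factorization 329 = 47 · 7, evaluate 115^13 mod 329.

101

Mod 47: 115 ≡ 21; 21^13 ≡ 7 (mod 47).
Mod 7: 115 ≡ 3; by Fermat, exponent reduces to 13 mod 6 = 1; 3^1 ≡ 3 (mod 7).
Combine by CRT: x ≡ 7 (mod 47), x ≡ 3 (mod 7) ⇒ x ≡ 101 (mod 329).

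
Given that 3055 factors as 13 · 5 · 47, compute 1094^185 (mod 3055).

Mod 13: 1094 ≡ 2; by Fermat, exponent reduces to 185 mod 12 = 5; 2^5 ≡ 6 (mod 13).
Mod 5: 1094 ≡ 4; by Fermat, exponent reduces to 185 mod 4 = 1; 4^1 ≡ 4 (mod 5).
Mod 47: 1094 ≡ 13; by Fermat, exponent reduces to 185 mod 46 = 1; 13^1 ≡ 13 (mod 47).
Combine by CRT: x ≡ 6 (mod 13), x ≡ 4 (mod 5), x ≡ 13 (mod 47) ⇒ x ≡ 2034 (mod 3055).

2034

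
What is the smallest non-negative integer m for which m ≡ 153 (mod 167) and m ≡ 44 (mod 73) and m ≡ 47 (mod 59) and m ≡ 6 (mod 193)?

9979071

From m ≡ 153 (mod 167) write m = 153 + 167t. Substituting into m ≡ 44 (mod 73) gives 167t ≡ 37 (mod 73), and since 21⁻¹ ≡ 7 (mod 73), t ≡ 40. Hence m ≡ 153 + 167·40 = 6833 (mod 12191).
From m ≡ 6833 (mod 12191) write m = 6833 + 12191t. Substituting into m ≡ 47 (mod 59) gives 12191t ≡ 58 (mod 59), and since 37⁻¹ ≡ 8 (mod 59), t ≡ 51. Hence m ≡ 6833 + 12191·51 = 628574 (mod 719269).
From m ≡ 628574 (mod 719269) write m = 628574 + 719269t. Substituting into m ≡ 6 (mod 193) gives 719269t ≡ 33 (mod 193), and since 151⁻¹ ≡ 170 (mod 193), t ≡ 13. Hence m ≡ 628574 + 719269·13 = 9979071 (mod 138818917).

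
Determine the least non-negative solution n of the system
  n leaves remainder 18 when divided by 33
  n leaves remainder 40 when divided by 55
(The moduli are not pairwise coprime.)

Combine the congruences pairwise.
gcd(33, 55) = 11 and 11 | (40 − 18), so the pair is consistent; merging gives n ≡ 150 (mod 165), where 165 = lcm(33, 55).
The solution is unique modulo lcm(33, 55) = 165.

150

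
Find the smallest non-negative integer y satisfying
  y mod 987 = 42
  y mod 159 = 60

14847

gcd(987, 159) = 3 and 3 | (60 − 42), so the pair is consistent; merging gives y ≡ 14847 (mod 52311), where 52311 = lcm(987, 159).
The solution is unique modulo lcm(987, 159) = 52311.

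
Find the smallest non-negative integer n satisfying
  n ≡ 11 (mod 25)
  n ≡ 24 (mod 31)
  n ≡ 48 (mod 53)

The moduli are pairwise coprime; M = 25·31·53 = 41075.
M/25 = 1643; 1643 ≡ 18 (mod 25); 18·7 ≡ 1, so inverse 7.
M/31 = 1325; 1325 ≡ 23 (mod 31); 23·27 ≡ 1, so inverse 27.
M/53 = 775; 775 ≡ 33 (mod 53); 33·45 ≡ 1, so inverse 45.
n ≡ 11·1643·7 + 24·1325·27 + 48·775·45 = 2659111.
2659111 mod 41075 = 30311.

30311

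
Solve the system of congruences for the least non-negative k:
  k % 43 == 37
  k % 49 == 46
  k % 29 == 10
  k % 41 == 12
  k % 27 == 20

From k ≡ 37 (mod 43) write k = 37 + 43t. Substituting into k ≡ 46 (mod 49) gives 43t ≡ 9 (mod 49), and since 43⁻¹ ≡ 8 (mod 49), t ≡ 23. Hence k ≡ 37 + 43·23 = 1026 (mod 2107).
From k ≡ 1026 (mod 2107) write k = 1026 + 2107t. Substituting into k ≡ 10 (mod 29) gives 2107t ≡ 28 (mod 29), and since 19⁻¹ ≡ 26 (mod 29), t ≡ 3. Hence k ≡ 1026 + 2107·3 = 7347 (mod 61103).
From k ≡ 7347 (mod 61103) write k = 7347 + 61103t. Substituting into k ≡ 12 (mod 41) gives 61103t ≡ 4 (mod 41), and since 13⁻¹ ≡ 19 (mod 41), t ≡ 35. Hence k ≡ 7347 + 61103·35 = 2145952 (mod 2505223).
From k ≡ 2145952 (mod 2505223) write k = 2145952 + 2505223t. Substituting into k ≡ 20 (mod 27) gives 2505223t ≡ 1 (mod 27), and since 1⁻¹ ≡ 1 (mod 27), t ≡ 1. Hence k ≡ 2145952 + 2505223·1 = 4651175 (mod 67641021).

4651175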